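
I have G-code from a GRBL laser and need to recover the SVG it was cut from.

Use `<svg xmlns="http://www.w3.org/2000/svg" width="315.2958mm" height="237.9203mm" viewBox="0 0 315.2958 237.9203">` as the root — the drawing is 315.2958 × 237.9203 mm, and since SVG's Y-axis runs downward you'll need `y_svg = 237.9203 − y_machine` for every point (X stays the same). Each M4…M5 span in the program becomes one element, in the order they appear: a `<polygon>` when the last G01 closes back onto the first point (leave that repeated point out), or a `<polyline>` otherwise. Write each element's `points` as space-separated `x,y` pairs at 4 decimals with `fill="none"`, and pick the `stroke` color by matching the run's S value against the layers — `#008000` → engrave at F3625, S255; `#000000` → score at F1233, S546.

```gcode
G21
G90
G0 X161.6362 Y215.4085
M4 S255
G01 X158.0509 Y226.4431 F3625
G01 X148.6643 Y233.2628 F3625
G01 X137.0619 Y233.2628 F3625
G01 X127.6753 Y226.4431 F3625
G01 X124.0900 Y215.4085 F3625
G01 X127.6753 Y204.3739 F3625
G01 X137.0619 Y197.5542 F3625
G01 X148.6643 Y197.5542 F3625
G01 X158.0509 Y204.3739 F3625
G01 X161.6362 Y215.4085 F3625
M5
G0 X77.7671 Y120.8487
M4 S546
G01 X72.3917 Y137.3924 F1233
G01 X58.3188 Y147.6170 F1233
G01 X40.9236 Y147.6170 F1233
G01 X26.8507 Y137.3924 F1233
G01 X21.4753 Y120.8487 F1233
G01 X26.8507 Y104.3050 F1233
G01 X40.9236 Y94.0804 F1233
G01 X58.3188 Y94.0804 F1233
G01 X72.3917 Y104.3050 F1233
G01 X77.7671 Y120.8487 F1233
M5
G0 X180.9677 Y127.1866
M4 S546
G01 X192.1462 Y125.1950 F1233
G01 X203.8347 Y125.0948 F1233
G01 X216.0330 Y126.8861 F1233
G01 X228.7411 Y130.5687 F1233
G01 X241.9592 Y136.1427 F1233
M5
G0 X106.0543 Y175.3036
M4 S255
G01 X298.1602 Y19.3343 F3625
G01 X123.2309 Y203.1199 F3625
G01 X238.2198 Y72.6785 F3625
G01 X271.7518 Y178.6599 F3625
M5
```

<svg xmlns="http://www.w3.org/2000/svg" width="315.2958mm" height="237.9203mm" viewBox="0 0 315.2958 237.9203">
  <polygon points="161.6362,22.5118 158.0509,11.4772 148.6643,4.6575 137.0619,4.6575 127.6753,11.4772 124.0900,22.5118 127.6753,33.5464 137.0619,40.3661 148.6643,40.3661 158.0509,33.5464" fill="none" stroke="#008000"/>
  <polygon points="77.7671,117.0716 72.3917,100.5279 58.3188,90.3033 40.9236,90.3033 26.8507,100.5279 21.4753,117.0716 26.8507,133.6153 40.9236,143.8399 58.3188,143.8399 72.3917,133.6153" fill="none" stroke="#000000"/>
  <polyline points="180.9677,110.7337 192.1462,112.7253 203.8347,112.8255 216.0330,111.0342 228.7411,107.3516 241.9592,101.7776" fill="none" stroke="#000000"/>
  <polyline points="106.0543,62.6167 298.1602,218.5860 123.2309,34.8004 238.2198,165.2418 271.7518,59.2604" fill="none" stroke="#008000"/>
</svg>

y_svg = 237.9203 − y_m.

[1] S255→`#008000` (engrave); closed run; points: 161.6362,22.5118 158.0509,11.4772 148.6643,4.6575 137.0619,4.6575 127.6753,11.4772 124.0900,22.5118 127.6753,33.5464 137.0619,40.3661 148.6643,40.3661 158.0509,33.5464

[2] S546→`#000000` (score); closed run; points: 77.7671,117.0716 72.3917,100.5279 58.3188,90.3033 40.9236,90.3033 26.8507,100.5279 21.4753,117.0716 26.8507,133.6153 40.9236,143.8399 58.3188,143.8399 72.3917,133.6153

[3] S546→`#000000` (score); open run; points: 180.9677,110.7337 192.1462,112.7253 203.8347,112.8255 216.0330,111.0342 228.7411,107.3516 241.9592,101.7776

[4] S255→`#008000` (engrave); open run; points: 106.0543,62.6167 298.1602,218.5860 123.2309,34.8004 238.2198,165.2418 271.7518,59.2604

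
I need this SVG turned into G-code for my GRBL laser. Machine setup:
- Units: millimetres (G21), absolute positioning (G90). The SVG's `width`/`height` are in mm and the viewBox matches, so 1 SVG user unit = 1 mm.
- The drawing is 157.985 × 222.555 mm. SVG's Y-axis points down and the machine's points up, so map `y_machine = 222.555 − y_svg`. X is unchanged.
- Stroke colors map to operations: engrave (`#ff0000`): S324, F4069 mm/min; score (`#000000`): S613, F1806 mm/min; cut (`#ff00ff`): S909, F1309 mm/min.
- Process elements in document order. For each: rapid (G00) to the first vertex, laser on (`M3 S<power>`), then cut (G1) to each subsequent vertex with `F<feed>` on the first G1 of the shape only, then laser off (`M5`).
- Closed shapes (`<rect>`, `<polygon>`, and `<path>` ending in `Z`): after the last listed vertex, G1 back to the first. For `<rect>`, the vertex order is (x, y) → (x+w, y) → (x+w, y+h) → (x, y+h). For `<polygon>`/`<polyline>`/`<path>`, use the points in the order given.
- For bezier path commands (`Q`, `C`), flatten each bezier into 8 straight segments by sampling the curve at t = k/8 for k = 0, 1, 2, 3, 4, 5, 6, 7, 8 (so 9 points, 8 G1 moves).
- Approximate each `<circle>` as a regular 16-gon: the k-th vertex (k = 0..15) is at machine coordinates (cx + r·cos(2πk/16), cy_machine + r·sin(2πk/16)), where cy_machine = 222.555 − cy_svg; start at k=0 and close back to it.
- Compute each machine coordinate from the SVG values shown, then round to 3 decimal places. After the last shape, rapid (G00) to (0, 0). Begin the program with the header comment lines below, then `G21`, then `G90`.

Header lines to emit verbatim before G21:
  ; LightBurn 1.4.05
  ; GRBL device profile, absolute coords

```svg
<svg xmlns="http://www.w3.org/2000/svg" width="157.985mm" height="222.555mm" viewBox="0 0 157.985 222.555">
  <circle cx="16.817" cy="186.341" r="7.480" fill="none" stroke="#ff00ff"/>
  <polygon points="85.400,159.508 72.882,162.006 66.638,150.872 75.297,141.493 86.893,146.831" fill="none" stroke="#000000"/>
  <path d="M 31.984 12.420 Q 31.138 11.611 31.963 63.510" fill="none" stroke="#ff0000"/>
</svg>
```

viewBox `0 0 157.985 222.555` with mm width/height → 1 unit = 1 mm. Flip: y_m = 222.555 − y_svg.

**Shape 1** — `<circle>` circle, stroke `#ff00ff` → cut (S909, F1309). Machine vertices: (24.297,36.214) → (23.728,39.076) → (22.106,41.503) → (19.679,43.125) → (16.817,43.694) → (13.955,43.125) → (11.528,41.503) → (9.906,39.076) → (9.337,36.214) → (9.906,33.352) → (11.528,30.925) → (13.955,29.303) → (16.817,28.734) → (19.679,29.303) → (22.106,30.925) → (23.728,33.352) → (24.297,36.214). Closed: final G1 returns to the first vertex.

**Shape 2** — `<polygon>` regular polygon, stroke `#000000` → score (S613, F1806). Machine vertices: (85.400,63.047) → (72.882,60.549) → (66.638,71.683) → (75.297,81.062) → (86.893,75.724) → (85.400,63.047). Closed: final G1 returns to the first vertex.

**Shape 3** — `<path>` quadratic bezier, stroke `#ff0000` → engrave (S324, F4069). Control points (SVG): P0=(31.984,12.420), P1=(31.138,11.611), P2=(31.963,63.510); sampled at t=k/8. Machine vertices: (31.984,210.135) → (31.799,209.514) → (31.665,207.245) → (31.584,203.330) → (31.556,197.767) → (31.579,190.557) → (31.655,181.700) → (31.783,171.196) → (31.963,159.045). Open path.

; LightBurn 1.4.05
; GRBL device profile, absolute coords
G21
G90
G00 X24.297 Y36.214
M3 S909
G1 X23.728 Y39.076 F1309
G1 X22.106 Y41.503
G1 X19.679 Y43.125
G1 X16.817 Y43.694
G1 X13.955 Y43.125
G1 X11.528 Y41.503
G1 X9.906 Y39.076
G1 X9.337 Y36.214
G1 X9.906 Y33.352
G1 X11.528 Y30.925
G1 X13.955 Y29.303
G1 X16.817 Y28.734
G1 X19.679 Y29.303
G1 X22.106 Y30.925
G1 X23.728 Y33.352
G1 X24.297 Y36.214
M5
G00 X85.400 Y63.047
M3 S613
G1 X72.882 Y60.549 F1806
G1 X66.638 Y71.683
G1 X75.297 Y81.062
G1 X86.893 Y75.724
G1 X85.400 Y63.047
M5
G00 X31.984 Y210.135
M3 S324
G1 X31.799 Y209.514 F4069
G1 X31.665 Y207.245
G1 X31.584 Y203.330
G1 X31.556 Y197.767
G1 X31.579 Y190.557
G1 X31.655 Y181.700
G1 X31.783 Y171.196
G1 X31.963 Y159.045
M5
G00 X0.000 Y0.000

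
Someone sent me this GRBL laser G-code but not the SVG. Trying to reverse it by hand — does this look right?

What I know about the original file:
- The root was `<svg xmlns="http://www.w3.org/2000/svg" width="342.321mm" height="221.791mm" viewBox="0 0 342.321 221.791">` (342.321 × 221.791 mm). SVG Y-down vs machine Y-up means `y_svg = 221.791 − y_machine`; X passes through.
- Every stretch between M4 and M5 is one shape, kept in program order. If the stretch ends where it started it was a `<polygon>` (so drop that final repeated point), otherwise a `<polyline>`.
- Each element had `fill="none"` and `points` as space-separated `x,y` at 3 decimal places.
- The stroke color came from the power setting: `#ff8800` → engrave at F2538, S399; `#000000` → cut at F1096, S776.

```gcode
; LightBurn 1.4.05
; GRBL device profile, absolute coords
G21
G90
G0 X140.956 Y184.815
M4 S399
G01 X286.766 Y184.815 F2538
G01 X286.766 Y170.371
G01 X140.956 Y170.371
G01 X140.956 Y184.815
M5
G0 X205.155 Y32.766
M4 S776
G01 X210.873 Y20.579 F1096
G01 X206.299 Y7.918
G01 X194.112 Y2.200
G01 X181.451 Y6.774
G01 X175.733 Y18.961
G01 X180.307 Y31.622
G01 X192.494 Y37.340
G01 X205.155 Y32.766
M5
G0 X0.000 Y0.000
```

<svg xmlns="http://www.w3.org/2000/svg" width="342.321mm" height="221.791mm" viewBox="0 0 342.321 221.791">
  <polygon points="140.956,36.976 286.766,36.976 286.766,51.420 140.956,51.420" fill="none" stroke="#ff8800"/>
  <polygon points="205.155,189.025 210.873,201.212 206.299,213.873 194.112,219.591 181.451,215.017 175.733,202.830 180.307,190.169 192.494,184.451" fill="none" stroke="#000000"/>
</svg>

y_svg = 221.791 − y_m.

[1] S399→`#ff8800` (engrave); closed run; points: 140.956,36.976 286.766,36.976 286.766,51.420 140.956,51.420

[2] S776→`#000000` (cut); closed run; points: 205.155,189.025 210.873,201.212 206.299,213.873 194.112,219.591 181.451,215.017 175.733,202.830 180.307,190.169 192.494,184.451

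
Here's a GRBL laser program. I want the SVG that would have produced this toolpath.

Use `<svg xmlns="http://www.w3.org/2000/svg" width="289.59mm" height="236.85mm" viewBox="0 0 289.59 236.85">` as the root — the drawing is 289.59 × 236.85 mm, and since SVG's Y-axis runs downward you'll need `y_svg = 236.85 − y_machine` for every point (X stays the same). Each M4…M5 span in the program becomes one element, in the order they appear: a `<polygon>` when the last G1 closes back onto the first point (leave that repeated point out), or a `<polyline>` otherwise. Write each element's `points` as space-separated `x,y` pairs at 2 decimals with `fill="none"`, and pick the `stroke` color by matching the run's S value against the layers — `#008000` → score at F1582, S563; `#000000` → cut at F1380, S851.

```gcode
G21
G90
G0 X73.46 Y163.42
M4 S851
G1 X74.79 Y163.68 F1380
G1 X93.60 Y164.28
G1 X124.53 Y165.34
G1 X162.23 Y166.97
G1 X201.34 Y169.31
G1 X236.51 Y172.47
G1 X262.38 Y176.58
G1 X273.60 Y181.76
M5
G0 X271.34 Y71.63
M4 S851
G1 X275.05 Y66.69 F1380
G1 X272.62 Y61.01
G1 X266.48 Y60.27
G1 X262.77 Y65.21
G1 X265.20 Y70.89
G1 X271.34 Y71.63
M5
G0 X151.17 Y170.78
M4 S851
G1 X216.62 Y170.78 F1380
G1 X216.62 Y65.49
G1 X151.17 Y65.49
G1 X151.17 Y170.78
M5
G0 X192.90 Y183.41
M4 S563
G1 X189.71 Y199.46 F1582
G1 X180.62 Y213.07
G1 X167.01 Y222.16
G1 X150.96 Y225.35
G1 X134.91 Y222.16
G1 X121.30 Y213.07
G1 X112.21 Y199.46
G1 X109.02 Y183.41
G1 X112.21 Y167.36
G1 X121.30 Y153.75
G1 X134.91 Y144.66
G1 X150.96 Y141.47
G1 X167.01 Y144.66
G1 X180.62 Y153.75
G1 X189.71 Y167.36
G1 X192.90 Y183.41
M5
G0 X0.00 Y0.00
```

Machine Y-up, SVG Y-down with viewBox height 236.85, so y_svg = 236.85 − y_machine; X carries over.

Run 1: power S851 maps to stroke `#000000` (cut). The run is open, so emit a `<polyline>` with points (Y-flipped): 73.46,73.43 74.79,73.17 93.60,72.57 124.53,71.51 162.23,69.88 201.34,67.54 236.51,64.38 262.38,60.27 273.60,55.09.

Run 2: power S851 maps to stroke `#000000` (cut). The run returns to its start, so emit a `<polygon>` with points (Y-flipped): 271.34,165.22 275.05,170.16 272.62,175.84 266.48,176.58 262.77,171.64 265.20,165.96.

Run 3: power S851 maps to stroke `#000000` (cut). The run returns to its start, so emit a `<polygon>` with points (Y-flipped): 151.17,66.07 216.62,66.07 216.62,171.36 151.17,171.36.

Run 4: the run's S563 means `#008000` (score). The run returns to its start, so emit a `<polygon>` with points (Y-flipped): 192.90,53.44 189.71,37.39 180.62,23.78 167.01,14.69 150.96,11.50 134.91,14.69 121.30,23.78 112.21,37.39 109.02,53.44 112.21,69.49 121.30,83.10 134.91,92.19 150.96,95.38 167.01,92.19 180.62,83.10 189.71,69.49.

<svg xmlns="http://www.w3.org/2000/svg" width="289.59mm" height="236.85mm" viewBox="0 0 289.59 236.85">
  <polyline points="73.46,73.43 74.79,73.17 93.60,72.57 124.53,71.51 162.23,69.88 201.34,67.54 236.51,64.38 262.38,60.27 273.60,55.09" fill="none" stroke="#000000"/>
  <polygon points="271.34,165.22 275.05,170.16 272.62,175.84 266.48,176.58 262.77,171.64 265.20,165.96" fill="none" stroke="#000000"/>
  <polygon points="151.17,66.07 216.62,66.07 216.62,171.36 151.17,171.36" fill="none" stroke="#000000"/>
  <polygon points="192.90,53.44 189.71,37.39 180.62,23.78 167.01,14.69 150.96,11.50 134.91,14.69 121.30,23.78 112.21,37.39 109.02,53.44 112.21,69.49 121.30,83.10 134.91,92.19 150.96,95.38 167.01,92.19 180.62,83.10 189.71,69.49" fill="none" stroke="#008000"/>
</svg>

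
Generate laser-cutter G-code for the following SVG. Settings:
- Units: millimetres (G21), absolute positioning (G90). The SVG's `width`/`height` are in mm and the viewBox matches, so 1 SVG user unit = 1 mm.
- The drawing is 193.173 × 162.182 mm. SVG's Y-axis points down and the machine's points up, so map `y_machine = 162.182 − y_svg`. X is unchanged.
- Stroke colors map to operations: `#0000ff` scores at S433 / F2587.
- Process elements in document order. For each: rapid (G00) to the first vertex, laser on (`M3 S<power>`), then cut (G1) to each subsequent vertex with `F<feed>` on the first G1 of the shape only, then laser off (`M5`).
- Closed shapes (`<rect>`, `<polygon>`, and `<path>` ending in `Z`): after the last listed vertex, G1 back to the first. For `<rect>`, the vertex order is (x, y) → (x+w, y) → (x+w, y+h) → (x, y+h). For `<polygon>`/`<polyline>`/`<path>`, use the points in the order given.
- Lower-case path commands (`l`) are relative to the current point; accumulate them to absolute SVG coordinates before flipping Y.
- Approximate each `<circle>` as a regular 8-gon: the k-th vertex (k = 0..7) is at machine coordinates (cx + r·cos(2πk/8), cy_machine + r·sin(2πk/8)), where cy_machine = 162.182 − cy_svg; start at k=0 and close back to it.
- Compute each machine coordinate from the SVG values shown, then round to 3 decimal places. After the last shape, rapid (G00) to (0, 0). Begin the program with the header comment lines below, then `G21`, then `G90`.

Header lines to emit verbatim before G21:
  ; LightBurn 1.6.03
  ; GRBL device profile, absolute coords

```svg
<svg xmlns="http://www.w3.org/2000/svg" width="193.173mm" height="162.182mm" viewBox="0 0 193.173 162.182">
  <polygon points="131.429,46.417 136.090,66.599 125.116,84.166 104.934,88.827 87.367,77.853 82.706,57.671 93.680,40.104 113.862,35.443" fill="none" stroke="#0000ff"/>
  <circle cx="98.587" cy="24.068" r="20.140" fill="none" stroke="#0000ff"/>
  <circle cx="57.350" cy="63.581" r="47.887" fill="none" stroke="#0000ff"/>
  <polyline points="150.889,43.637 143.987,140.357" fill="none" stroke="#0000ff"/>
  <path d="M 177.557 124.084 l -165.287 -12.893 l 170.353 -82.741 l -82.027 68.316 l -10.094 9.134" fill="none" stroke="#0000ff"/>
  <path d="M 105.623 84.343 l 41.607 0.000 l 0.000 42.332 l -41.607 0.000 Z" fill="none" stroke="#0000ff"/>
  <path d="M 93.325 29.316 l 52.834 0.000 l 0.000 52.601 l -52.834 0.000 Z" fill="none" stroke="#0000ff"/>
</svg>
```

; LightBurn 1.6.03
; GRBL device profile, absolute coords
G21
G90
G00 X131.429 Y115.765
M3 S433
G1 X136.090 Y95.583 F2587
G1 X125.116 Y78.016
G1 X104.934 Y73.355
G1 X87.367 Y84.329
G1 X82.706 Y104.511
G1 X93.680 Y122.078
G1 X113.862 Y126.739
G1 X131.429 Y115.765
M5
G00 X118.727 Y138.114
M3 S433
G1 X112.828 Y152.355 F2587
G1 X98.587 Y158.254
G1 X84.346 Y152.355
G1 X78.447 Y138.114
G1 X84.346 Y123.873
G1 X98.587 Y117.974
G1 X112.828 Y123.873
G1 X118.727 Y138.114
M5
G00 X105.237 Y98.601
M3 S433
G1 X91.211 Y132.462 F2587
G1 X57.350 Y146.488
G1 X23.489 Y132.462
G1 X9.463 Y98.601
G1 X23.489 Y64.740
G1 X57.350 Y50.714
G1 X91.211 Y64.740
G1 X105.237 Y98.601
M5
G00 X150.889 Y118.545
M3 S433
G1 X143.987 Y21.825 F2587
M5
G00 X177.557 Y38.098
M3 S433
G1 X12.270 Y50.991 F2587
G1 X182.623 Y133.732
G1 X100.596 Y65.416
G1 X90.502 Y56.282
M5
G00 X105.623 Y77.839
M3 S433
G1 X147.230 Y77.839 F2587
G1 X147.230 Y35.507
G1 X105.623 Y35.507
G1 X105.623 Y77.839
M5
G00 X93.325 Y132.866
M3 S433
G1 X146.159 Y132.866 F2587
G1 X146.159 Y80.265
G1 X93.325 Y80.265
G1 X93.325 Y132.866
M5
G00 X0.000 Y0.000

viewBox `0 0 193.173 162.182` with mm width/height → 1 unit = 1 mm. Flip: y_m = 162.182 − y_svg.

**Shape 1** — `<polygon>` regular polygon, stroke `#0000ff` → score (S433, F2587). Machine vertices: (131.429,115.765) → (136.090,95.583) → (125.116,78.016) → (104.934,73.355) → (87.367,84.329) → (82.706,104.511) → (93.680,122.078) → (113.862,126.739) → (131.429,115.765). Closed: final G1 returns to the first vertex.

**Shape 2** — `<circle>` circle, stroke `#0000ff` → score (S433, F2587). Machine vertices: (118.727,138.114) → (112.828,152.355) → (98.587,158.254) → (84.346,152.355) → (78.447,138.114) → (84.346,123.873) → (98.587,117.974) → (112.828,123.873) → (118.727,138.114). Closed: final G1 returns to the first vertex.

**Shape 3** — `<circle>` circle, stroke `#0000ff` → score (S433, F2587). Machine vertices: (105.237,98.601) → (91.211,132.462) → (57.350,146.488) → (23.489,132.462) → (9.463,98.601) → (23.489,64.740) → (57.350,50.714) → (91.211,64.740) → (105.237,98.601). Closed: final G1 returns to the first vertex.

**Shape 4** — `<polyline>` line segment, stroke `#0000ff` → score (S433, F2587). Machine vertices: (150.889,118.545) → (143.987,21.825). Open path.

**Shape 5** — `<path>` open polyline, stroke `#0000ff` → score (S433, F2587). Machine vertices: (177.557,38.098) → (12.270,50.991) → (182.623,133.732) → (100.596,65.416) → (90.502,56.282). Open path.

**Shape 6** — `<path>` rectangle, stroke `#0000ff` → score (S433, F2587). Machine vertices: (105.623,77.839) → (147.230,77.839) → (147.230,35.507) → (105.623,35.507) → (105.623,77.839). Closed: final G1 returns to the first vertex.

**Shape 7** — `<path>` rectangle, stroke `#0000ff` → score (S433, F2587). Machine vertices: (93.325,132.866) → (146.159,132.866) → (146.159,80.265) → (93.325,80.265) → (93.325,132.866). Closed: final G1 returns to the first vertex.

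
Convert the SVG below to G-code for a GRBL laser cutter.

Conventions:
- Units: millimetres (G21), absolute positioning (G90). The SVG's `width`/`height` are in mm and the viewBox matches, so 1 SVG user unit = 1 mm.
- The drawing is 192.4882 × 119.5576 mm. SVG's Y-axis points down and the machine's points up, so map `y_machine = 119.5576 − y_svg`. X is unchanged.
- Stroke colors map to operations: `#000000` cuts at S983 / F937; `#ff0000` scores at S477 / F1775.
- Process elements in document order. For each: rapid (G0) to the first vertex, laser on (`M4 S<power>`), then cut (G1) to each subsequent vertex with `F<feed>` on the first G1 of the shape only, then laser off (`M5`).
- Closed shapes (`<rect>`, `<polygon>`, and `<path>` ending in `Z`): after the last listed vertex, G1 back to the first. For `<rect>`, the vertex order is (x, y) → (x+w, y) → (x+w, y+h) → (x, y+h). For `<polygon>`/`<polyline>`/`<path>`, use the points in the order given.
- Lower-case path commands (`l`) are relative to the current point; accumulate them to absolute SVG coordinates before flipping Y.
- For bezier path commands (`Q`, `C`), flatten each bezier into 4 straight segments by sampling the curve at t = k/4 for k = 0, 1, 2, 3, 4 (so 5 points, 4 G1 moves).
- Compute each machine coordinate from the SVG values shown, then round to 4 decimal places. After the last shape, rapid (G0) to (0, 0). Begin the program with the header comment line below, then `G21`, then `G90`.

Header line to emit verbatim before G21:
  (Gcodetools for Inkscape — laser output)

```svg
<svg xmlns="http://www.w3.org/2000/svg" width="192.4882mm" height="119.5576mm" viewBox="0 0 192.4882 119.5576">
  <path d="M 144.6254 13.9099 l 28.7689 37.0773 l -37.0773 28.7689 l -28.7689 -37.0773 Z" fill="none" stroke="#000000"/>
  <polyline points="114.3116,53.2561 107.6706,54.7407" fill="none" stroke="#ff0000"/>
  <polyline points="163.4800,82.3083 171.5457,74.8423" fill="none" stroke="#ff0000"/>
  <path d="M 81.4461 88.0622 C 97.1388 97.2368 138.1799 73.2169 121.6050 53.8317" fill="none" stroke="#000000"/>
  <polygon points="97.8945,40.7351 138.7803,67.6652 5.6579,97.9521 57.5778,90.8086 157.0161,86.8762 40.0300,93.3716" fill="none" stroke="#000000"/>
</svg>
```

(Gcodetools for Inkscape — laser output)
G21
G90
G0 X144.6254 Y105.6477
M4 S983
G1 X173.3943 Y68.5704 F937
G1 X136.3170 Y39.8015
G1 X107.5481 Y76.8788
G1 X144.6254 Y105.6477
M5
G0 X114.3116 Y66.3015
M4 S477
G1 X107.6706 Y64.8169 F1775
M5
G0 X163.4800 Y37.2493
M4 S477
G1 X171.5457 Y44.7153 F1775
M5
G0 X81.4461 Y31.4954
M4 S983
G1 X96.6721 Y30.2473 F937
G1 X113.6259 Y37.9007
G1 X124.5295 Y50.9091
G1 X121.6050 Y65.7259
M5
G0 X97.8945 Y78.8225
M4 S983
G1 X138.7803 Y51.8924 F937
G1 X5.6579 Y21.6055
G1 X57.5778 Y28.7490
G1 X157.0161 Y32.6814
G1 X40.0300 Y26.1860
G1 X97.8945 Y78.8225
M5
G0 X0.0000 Y0.0000

Since the viewBox matches the mm dimensions, user units are millimetres directly. The only transform is the Y-flip y_m = 119.5576 − y_svg.

Shape 1 is a regular polygon drawn with `<path>`. Its stroke #000000 means cut at S983, F937. After flipping Y the toolpath is (144.6254,105.6477) → (173.3943,68.5704) → (136.3170,39.8015) → (107.5481,76.8788) → (144.6254,105.6477), returning to the start.

Shape 2 is a line segment drawn with `<polyline>`. Its stroke #ff0000 means score at S477, F1775. After flipping Y the toolpath is (114.3116,66.3015) → (107.6706,64.8169).

Shape 3 is a line segment drawn with `<polyline>`. Its stroke #ff0000 means score at S477, F1775. After flipping Y the toolpath is (163.4800,37.2493) → (171.5457,44.7153).

Shape 4 is a cubic bezier drawn with `<path>`. Its stroke #000000 means cut at S983, F937. After flipping Y the toolpath is (81.4461,31.4954) → (96.6721,30.2473) → (113.6259,37.9007) → (124.5295,50.9091) → (121.6050,65.7259).

Shape 5 is a closed polygon drawn with `<polygon>`. Its stroke #000000 means cut at S983, F937. After flipping Y the toolpath is (97.8945,78.8225) → (138.7803,51.8924) → (5.6579,21.6055) → (57.5778,28.7490) → (157.0161,32.6814) → (40.0300,26.1860) → (97.8945,78.8225), returning to the start.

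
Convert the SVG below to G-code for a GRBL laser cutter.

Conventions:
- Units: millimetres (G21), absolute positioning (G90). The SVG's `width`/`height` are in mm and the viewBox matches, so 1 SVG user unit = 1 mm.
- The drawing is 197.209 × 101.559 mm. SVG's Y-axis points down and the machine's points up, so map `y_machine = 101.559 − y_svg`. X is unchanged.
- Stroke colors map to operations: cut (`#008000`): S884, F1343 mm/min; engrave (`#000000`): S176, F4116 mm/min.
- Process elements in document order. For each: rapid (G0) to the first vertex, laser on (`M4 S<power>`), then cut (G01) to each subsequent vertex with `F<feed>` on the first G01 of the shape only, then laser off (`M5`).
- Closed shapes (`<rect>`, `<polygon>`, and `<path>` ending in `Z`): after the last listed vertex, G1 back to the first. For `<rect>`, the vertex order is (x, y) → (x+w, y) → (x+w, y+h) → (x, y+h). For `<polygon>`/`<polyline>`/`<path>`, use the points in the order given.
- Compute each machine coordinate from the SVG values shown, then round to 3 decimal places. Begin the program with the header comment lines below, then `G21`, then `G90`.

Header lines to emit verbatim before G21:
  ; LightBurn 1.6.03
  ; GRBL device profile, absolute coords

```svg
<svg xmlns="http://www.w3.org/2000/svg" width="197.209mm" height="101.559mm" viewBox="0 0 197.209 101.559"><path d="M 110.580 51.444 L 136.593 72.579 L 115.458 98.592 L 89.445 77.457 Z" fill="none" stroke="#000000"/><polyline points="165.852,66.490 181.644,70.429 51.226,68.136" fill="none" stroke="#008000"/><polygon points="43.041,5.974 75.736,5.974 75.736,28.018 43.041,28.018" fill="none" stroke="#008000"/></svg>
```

Since the viewBox matches the mm dimensions, user units are millimetres directly. The only transform is the Y-flip y_m = 101.559 − y_svg.

Shape 1 is a regular polygon drawn with `<path>`. Its stroke #000000 means engrave at S176, F4116. After flipping Y the toolpath is (110.580,50.115) → (136.593,28.980) → (115.458,2.967) → (89.445,24.102) → (110.580,50.115), returning to the start.

Shape 2 is a open polyline drawn with `<polyline>`. Its stroke #008000 means cut at S884, F1343. After flipping Y the toolpath is (165.852,35.069) → (181.644,31.130) → (51.226,33.423).

Shape 3 is a rectangle drawn with `<polygon>`. Its stroke #008000 means cut at S884, F1343. After flipping Y the toolpath is (43.041,95.585) → (75.736,95.585) → (75.736,73.541) → (43.041,73.541) → (43.041,95.585), returning to the start.

; LightBurn 1.6.03
; GRBL device profile, absolute coords
G21
G90
G0 X110.580 Y50.115
M4 S176
G01 X136.593 Y28.980 F4116
G01 X115.458 Y2.967
G01 X89.445 Y24.102
G01 X110.580 Y50.115
M5
G0 X165.852 Y35.069
M4 S884
G01 X181.644 Y31.130 F1343
G01 X51.226 Y33.423
M5
G0 X43.041 Y95.585
M4 S884
G01 X75.736 Y95.585 F1343
G01 X75.736 Y73.541
G01 X43.041 Y73.541
G01 X43.041 Y95.585
M5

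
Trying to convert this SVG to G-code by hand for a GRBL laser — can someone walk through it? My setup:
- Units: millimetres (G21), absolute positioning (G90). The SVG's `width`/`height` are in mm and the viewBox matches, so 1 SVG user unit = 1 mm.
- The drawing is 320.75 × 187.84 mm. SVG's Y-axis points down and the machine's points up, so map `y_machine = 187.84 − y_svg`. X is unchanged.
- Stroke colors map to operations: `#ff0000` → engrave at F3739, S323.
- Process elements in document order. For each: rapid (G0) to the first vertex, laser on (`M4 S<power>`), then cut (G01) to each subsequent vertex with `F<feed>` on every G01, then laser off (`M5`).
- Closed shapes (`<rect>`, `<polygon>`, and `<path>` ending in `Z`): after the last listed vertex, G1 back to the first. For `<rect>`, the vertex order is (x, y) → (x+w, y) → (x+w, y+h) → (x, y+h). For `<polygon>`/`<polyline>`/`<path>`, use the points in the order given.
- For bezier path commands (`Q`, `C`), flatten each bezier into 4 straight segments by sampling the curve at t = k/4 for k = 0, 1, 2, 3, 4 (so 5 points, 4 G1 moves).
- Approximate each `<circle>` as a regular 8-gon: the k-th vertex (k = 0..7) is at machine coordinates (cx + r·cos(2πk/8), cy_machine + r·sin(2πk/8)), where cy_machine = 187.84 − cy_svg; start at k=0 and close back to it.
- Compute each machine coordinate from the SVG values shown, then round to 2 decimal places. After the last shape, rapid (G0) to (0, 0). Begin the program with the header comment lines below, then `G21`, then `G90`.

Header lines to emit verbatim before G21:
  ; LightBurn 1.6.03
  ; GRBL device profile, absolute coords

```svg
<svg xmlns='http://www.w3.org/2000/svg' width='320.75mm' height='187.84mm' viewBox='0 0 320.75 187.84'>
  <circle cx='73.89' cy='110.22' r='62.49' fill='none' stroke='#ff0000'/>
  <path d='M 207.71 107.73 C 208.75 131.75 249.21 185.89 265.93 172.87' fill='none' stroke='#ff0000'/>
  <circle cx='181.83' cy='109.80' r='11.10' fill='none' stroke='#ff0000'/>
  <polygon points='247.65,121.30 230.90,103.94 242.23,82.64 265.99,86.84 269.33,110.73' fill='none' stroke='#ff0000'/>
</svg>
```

; LightBurn 1.6.03
; GRBL device profile, absolute coords
G21
G90
G0 X136.38 Y77.62
M4 S323
G01 X118.08 Y121.81 F3739
G01 X73.89 Y140.11 F3739
G01 X29.70 Y121.81 F3739
G01 X11.40 Y77.62 F3739
G01 X29.70 Y33.43 F3739
G01 X73.89 Y15.13 F3739
G01 X118.08 Y33.43 F3739
G01 X136.38 Y77.62 F3739
M5
G0 X207.71 Y80.11
M4 S323
G01 X214.89 Y57.97 F3739
G01 X230.94 Y33.65 F3739
G01 X249.93 Y16.28 F3739
G01 X265.93 Y14.97 F3739
M5
G0 X192.93 Y78.04
M4 S323
G01 X189.68 Y85.89 F3739
G01 X181.83 Y89.14 F3739
G01 X173.98 Y85.89 F3739
G01 X170.73 Y78.04 F3739
G01 X173.98 Y70.19 F3739
G01 X181.83 Y66.94 F3739
G01 X189.68 Y70.19 F3739
G01 X192.93 Y78.04 F3739
M5
G0 X247.65 Y66.54
M4 S323
G01 X230.90 Y83.90 F3739
G01 X242.23 Y105.20 F3739
G01 X265.99 Y101.00 F3739
G01 X269.33 Y77.11 F3739
G01 X247.65 Y66.54 F3739
M5
G0 X0.00 Y0.00

Since the viewBox matches the mm dimensions, user units are millimetres directly. The only transform is the Y-flip y_m = 187.84 − y_svg.

Shape 1 is a circle drawn with `<circle>`. Its stroke #ff0000 means engrave at S323, F3739. After flipping Y the toolpath is (136.38,77.62) → (118.08,121.81) → (73.89,140.11) → (29.70,121.81) → (11.40,77.62) → (29.70,33.43) → (73.89,15.13) → (118.08,33.43) → (136.38,77.62), returning to the start.

Shape 2 is a cubic bezier drawn with `<path>`. Its stroke #ff0000 means engrave at S323, F3739. After flipping Y the toolpath is (207.71,80.11) → (214.89,57.97) → (230.94,33.65) → (249.93,16.28) → (265.93,14.97).

Shape 3 is a circle drawn with `<circle>`. Its stroke #ff0000 means engrave at S323, F3739. After flipping Y the toolpath is (192.93,78.04) → (189.68,85.89) → (181.83,89.14) → (173.98,85.89) → (170.73,78.04) → (173.98,70.19) → (181.83,66.94) → (189.68,70.19) → (192.93,78.04), returning to the start.

Shape 4 is a regular polygon drawn with `<polygon>`. Its stroke #ff0000 means engrave at S323, F3739. After flipping Y the toolpath is (247.65,66.54) → (230.90,83.90) → (242.23,105.20) → (265.99,101.00) → (269.33,77.11) → (247.65,66.54), returning to the start.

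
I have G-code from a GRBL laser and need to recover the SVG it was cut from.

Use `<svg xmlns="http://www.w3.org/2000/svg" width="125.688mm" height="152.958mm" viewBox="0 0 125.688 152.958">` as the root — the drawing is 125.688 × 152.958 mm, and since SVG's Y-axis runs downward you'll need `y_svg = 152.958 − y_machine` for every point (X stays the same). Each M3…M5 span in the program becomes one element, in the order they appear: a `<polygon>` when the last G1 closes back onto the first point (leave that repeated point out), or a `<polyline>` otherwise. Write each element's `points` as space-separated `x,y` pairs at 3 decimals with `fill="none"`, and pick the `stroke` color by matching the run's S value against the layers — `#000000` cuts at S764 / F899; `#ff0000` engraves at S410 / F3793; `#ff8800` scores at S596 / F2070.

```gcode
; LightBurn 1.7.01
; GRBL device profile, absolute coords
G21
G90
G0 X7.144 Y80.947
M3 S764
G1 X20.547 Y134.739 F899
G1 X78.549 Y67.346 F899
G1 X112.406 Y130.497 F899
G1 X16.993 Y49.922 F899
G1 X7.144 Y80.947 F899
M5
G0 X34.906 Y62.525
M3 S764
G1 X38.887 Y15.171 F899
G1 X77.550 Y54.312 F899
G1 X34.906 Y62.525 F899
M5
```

<svg xmlns="http://www.w3.org/2000/svg" width="125.688mm" height="152.958mm" viewBox="0 0 125.688 152.958">
  <polygon points="7.144,72.011 20.547,18.219 78.549,85.612 112.406,22.461 16.993,103.036" fill="none" stroke="#000000"/>
  <polygon points="34.906,90.433 38.887,137.787 77.550,98.646" fill="none" stroke="#000000"/>
</svg>

Machine Y-up, SVG Y-down with viewBox height 152.958, so y_svg = 152.958 − y_machine; X carries over. Every run uses S764, so all elements get stroke `#000000` (cut).

Run 1: The run returns to its start, so emit a `<polygon>` with points (Y-flipped): 7.144,72.011 20.547,18.219 78.549,85.612 112.406,22.461 16.993,103.036.

Run 2: The run returns to its start, so emit a `<polygon>` with points (Y-flipped): 34.906,90.433 38.887,137.787 77.550,98.646.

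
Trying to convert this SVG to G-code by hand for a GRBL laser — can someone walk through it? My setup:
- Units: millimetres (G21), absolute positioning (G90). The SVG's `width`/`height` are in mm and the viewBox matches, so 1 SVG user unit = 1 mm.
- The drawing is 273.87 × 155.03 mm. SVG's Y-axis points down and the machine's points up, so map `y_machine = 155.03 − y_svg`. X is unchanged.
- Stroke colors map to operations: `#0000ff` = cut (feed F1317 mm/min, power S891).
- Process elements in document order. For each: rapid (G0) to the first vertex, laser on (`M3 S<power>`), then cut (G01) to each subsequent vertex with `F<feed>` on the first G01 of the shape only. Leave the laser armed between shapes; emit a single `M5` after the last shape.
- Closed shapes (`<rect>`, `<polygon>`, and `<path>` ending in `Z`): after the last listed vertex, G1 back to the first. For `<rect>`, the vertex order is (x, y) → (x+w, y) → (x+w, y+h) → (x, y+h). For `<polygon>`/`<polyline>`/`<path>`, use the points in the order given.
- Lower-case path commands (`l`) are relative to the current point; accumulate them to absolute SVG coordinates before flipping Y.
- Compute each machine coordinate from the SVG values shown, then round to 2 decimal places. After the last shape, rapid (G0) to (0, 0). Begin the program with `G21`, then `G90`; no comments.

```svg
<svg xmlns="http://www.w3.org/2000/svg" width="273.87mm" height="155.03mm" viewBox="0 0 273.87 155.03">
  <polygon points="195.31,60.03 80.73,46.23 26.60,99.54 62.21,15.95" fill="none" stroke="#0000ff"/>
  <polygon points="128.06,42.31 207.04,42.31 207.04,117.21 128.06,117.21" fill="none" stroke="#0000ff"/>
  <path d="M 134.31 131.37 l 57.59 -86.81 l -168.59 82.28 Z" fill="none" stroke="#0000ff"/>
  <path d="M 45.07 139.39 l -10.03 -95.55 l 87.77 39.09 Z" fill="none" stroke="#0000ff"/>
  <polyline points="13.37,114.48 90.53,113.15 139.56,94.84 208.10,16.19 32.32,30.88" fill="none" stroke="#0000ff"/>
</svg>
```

G21
G90
G0 X195.31 Y95.00
M3 S891
G01 X80.73 Y108.80 F1317
G01 X26.60 Y55.49
G01 X62.21 Y139.08
G01 X195.31 Y95.00
G0 X128.06 Y112.72
M3 S891
G01 X207.04 Y112.72 F1317
G01 X207.04 Y37.82
G01 X128.06 Y37.82
G01 X128.06 Y112.72
G0 X134.31 Y23.66
M3 S891
G01 X191.90 Y110.47 F1317
G01 X23.31 Y28.19
G01 X134.31 Y23.66
G0 X45.07 Y15.64
M3 S891
G01 X35.04 Y111.19 F1317
G01 X122.81 Y72.10
G01 X45.07 Y15.64
G0 X13.37 Y40.55
M3 S891
G01 X90.53 Y41.88 F1317
G01 X139.56 Y60.19
G01 X208.10 Y138.84
G01 X32.32 Y124.15
M5
G0 X0.00 Y0.00

viewBox `0 0 273.87 155.03` with mm width/height → 1 unit = 1 mm. Flip: y_m = 155.03 − y_svg.

**Shape 1** — `<polygon>` closed polygon, stroke `#0000ff` → cut (S891, F1317). Machine vertices: (195.31,95.00) → (80.73,108.80) → (26.60,55.49) → (62.21,139.08) → (195.31,95.00). Closed: final G1 returns to the first vertex.

**Shape 2** — `<polygon>` rectangle, stroke `#0000ff` → cut (S891, F1317). Machine vertices: (128.06,112.72) → (207.04,112.72) → (207.04,37.82) → (128.06,37.82) → (128.06,112.72). Closed: final G1 returns to the first vertex.

**Shape 3** — `<path>` closed polygon, stroke `#0000ff` → cut (S891, F1317). Machine vertices: (134.31,23.66) → (191.90,110.47) → (23.31,28.19) → (134.31,23.66). Closed: final G1 returns to the first vertex.

**Shape 4** — `<path>` regular polygon, stroke `#0000ff` → cut (S891, F1317). Machine vertices: (45.07,15.64) → (35.04,111.19) → (122.81,72.10) → (45.07,15.64). Closed: final G1 returns to the first vertex.

**Shape 5** — `<polyline>` open polyline, stroke `#0000ff` → cut (S891, F1317). Machine vertices: (13.37,40.55) → (90.53,41.88) → (139.56,60.19) → (208.10,138.84) → (32.32,124.15). Open path.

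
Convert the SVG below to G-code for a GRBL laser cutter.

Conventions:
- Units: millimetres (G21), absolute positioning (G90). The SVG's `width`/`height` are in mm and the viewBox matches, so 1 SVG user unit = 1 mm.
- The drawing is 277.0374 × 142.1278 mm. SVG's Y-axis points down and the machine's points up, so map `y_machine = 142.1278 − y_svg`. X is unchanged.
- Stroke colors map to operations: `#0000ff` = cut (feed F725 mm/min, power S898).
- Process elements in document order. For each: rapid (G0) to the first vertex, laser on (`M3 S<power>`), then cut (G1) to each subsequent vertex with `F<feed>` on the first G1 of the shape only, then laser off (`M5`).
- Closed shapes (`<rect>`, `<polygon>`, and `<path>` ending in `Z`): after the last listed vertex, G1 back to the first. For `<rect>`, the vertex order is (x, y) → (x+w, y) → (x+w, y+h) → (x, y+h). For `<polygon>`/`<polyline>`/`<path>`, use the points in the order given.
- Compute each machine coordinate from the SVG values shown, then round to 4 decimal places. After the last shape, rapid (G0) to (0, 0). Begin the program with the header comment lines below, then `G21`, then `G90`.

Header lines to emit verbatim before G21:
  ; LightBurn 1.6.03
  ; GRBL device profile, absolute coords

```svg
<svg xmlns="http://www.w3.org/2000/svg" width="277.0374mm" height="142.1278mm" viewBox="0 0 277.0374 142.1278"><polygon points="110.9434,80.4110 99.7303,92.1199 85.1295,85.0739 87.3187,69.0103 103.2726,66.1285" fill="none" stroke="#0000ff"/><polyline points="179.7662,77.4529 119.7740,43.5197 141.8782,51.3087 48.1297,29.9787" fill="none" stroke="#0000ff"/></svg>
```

; LightBurn 1.6.03
; GRBL device profile, absolute coords
G21
G90
G0 X110.9434 Y61.7168
M3 S898
G1 X99.7303 Y50.0079 F725
G1 X85.1295 Y57.0539
G1 X87.3187 Y73.1175
G1 X103.2726 Y75.9993
G1 X110.9434 Y61.7168
M5
G0 X179.7662 Y64.6749
M3 S898
G1 X119.7740 Y98.6081 F725
G1 X141.8782 Y90.8191
G1 X48.1297 Y112.1491
M5
G0 X0.0000 Y0.0000

1 u = 1 mm; y_m = 142.1278 − y.

[1] `<polygon>` regular polygon, #0000ff→cut S898 F725: (110.9434,61.7168) → (99.7303,50.0079) → (85.1295,57.0539) → (87.3187,73.1175) → (103.2726,75.9993) → (110.9434,61.7168) (closed)

[2] `<polyline>` open polyline, #0000ff→cut S898 F725: (179.7662,64.6749) → (119.7740,98.6081) → (141.8782,90.8191) → (48.1297,112.1491)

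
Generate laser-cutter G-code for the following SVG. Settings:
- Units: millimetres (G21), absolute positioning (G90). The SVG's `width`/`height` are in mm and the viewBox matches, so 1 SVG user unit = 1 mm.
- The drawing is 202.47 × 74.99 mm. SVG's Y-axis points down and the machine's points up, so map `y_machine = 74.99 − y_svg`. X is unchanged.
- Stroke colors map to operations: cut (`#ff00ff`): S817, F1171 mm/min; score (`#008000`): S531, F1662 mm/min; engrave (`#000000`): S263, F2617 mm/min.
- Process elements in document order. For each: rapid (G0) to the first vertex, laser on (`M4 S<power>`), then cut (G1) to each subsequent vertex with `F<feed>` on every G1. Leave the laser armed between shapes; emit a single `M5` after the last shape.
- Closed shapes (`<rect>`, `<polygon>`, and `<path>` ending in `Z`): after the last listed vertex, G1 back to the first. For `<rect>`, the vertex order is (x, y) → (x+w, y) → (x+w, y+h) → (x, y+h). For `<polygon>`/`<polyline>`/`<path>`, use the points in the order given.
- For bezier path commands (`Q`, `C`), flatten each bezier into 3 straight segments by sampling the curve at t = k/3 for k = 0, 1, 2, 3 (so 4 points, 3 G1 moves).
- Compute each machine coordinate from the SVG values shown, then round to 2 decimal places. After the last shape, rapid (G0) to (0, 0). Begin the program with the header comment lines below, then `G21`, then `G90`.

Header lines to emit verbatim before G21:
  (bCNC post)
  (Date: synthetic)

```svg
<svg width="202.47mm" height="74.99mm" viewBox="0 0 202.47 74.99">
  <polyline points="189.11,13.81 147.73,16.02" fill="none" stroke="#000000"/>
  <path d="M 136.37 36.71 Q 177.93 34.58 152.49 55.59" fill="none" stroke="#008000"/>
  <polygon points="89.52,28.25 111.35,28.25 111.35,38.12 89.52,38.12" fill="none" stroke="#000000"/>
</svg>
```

1 u = 1 mm; y_m = 74.99 − y.

[1] `<polyline>` line segment, #000000→engrave S263 F2617: (189.11,61.18) → (147.73,58.97)

[2] `<path>` quadratic bezier, #008000→score S531 F1662: (136.37,38.28) → (156.63,37.13) → (162.01,30.84) → (152.49,19.40)

[3] `<polygon>` rectangle, #000000→engrave S263 F2617: (89.52,46.74) → (111.35,46.74) → (111.35,36.87) → (89.52,36.87) → (89.52,46.74) (closed)

(bCNC post)
(Date: synthetic)
G21
G90
G0 X189.11 Y61.18
M4 S263
G1 X147.73 Y58.97 F2617
G0 X136.37 Y38.28
M4 S531
G1 X156.63 Y37.13 F1662
G1 X162.01 Y30.84 F1662
G1 X152.49 Y19.40 F1662
G0 X89.52 Y46.74
M4 S263
G1 X111.35 Y46.74 F2617
G1 X111.35 Y36.87 F2617
G1 X89.52 Y36.87 F2617
G1 X89.52 Y46.74 F2617
M5
G0 X0.00 Y0.00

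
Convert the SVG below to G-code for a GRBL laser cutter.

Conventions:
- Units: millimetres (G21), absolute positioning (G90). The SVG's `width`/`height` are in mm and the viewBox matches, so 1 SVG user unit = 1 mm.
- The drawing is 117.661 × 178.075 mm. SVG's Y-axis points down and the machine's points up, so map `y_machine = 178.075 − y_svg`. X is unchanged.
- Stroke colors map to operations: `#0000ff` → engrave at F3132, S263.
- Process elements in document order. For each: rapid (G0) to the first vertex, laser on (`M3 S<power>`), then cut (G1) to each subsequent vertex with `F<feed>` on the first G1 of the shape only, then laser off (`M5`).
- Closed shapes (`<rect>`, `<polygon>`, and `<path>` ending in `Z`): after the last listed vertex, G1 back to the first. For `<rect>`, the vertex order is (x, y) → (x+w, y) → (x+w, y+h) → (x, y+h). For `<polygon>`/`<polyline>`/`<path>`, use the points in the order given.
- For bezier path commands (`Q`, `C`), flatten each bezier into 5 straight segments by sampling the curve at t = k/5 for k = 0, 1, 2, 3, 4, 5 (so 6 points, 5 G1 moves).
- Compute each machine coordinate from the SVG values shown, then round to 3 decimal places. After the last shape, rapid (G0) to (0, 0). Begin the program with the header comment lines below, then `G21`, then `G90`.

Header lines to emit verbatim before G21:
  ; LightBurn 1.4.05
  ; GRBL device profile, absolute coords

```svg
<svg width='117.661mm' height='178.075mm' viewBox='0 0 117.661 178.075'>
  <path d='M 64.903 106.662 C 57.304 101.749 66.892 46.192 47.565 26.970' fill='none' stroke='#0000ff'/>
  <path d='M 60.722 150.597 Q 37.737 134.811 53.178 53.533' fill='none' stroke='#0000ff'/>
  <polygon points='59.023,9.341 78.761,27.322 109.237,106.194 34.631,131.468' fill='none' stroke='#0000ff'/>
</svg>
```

1 u = 1 mm; y_m = 178.075 − y.

[1] `<path>` cubic bezier, #0000ff→engrave S263 F3132: (64.903,71.413) → (62.037,79.742) → (61.083,96.051) → (59.829,116.164) → (56.060,135.907) → (47.565,151.105)

[2] `<path>` quadratic bezier, #0000ff→engrave S263 F3132: (60.722,27.478) → (53.065,36.412) → (48.482,50.586) → (46.973,69.998) → (48.539,94.650) → (53.178,124.542)

[3] `<polygon>` closed polygon, #0000ff→engrave S263 F3132: (59.023,168.734) → (78.761,150.753) → (109.237,71.881) → (34.631,46.607) → (59.023,168.734) (closed)

; LightBurn 1.4.05
; GRBL device profile, absolute coords
G21
G90
G0 X64.903 Y71.413
M3 S263
G1 X62.037 Y79.742 F3132
G1 X61.083 Y96.051
G1 X59.829 Y116.164
G1 X56.060 Y135.907
G1 X47.565 Y151.105
M5
G0 X60.722 Y27.478
M3 S263
G1 X53.065 Y36.412 F3132
G1 X48.482 Y50.586
G1 X46.973 Y69.998
G1 X48.539 Y94.650
G1 X53.178 Y124.542
M5
G0 X59.023 Y168.734
M3 S263
G1 X78.761 Y150.753 F3132
G1 X109.237 Y71.881
G1 X34.631 Y46.607
G1 X59.023 Y168.734
M5
G0 X0.000 Y0.000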